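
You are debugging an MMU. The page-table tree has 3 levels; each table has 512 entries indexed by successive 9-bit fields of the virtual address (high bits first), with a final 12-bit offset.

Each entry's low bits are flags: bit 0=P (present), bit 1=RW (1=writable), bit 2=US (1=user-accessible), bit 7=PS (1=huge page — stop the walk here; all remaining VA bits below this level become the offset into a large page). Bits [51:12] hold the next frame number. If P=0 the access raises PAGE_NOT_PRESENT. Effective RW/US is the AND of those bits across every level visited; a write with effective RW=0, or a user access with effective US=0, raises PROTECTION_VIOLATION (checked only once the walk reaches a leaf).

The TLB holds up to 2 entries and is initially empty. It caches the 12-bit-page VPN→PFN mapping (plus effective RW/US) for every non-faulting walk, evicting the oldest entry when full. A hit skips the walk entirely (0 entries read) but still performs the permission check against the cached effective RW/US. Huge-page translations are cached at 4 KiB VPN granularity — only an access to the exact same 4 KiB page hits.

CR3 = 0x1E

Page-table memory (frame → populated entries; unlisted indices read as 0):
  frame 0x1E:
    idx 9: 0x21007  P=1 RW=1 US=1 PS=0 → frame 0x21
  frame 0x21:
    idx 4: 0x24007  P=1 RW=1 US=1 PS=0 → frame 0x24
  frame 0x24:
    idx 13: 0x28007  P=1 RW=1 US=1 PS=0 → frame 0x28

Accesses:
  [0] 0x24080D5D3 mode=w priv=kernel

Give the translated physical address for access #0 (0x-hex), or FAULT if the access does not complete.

Trace:
#0 VA=0x24080D5D3 (w,kernel):
  lvl0: tbl 0x1E, slot 9 ⇒ 0x21007 (P1/RW1/US1/PS0)
  lvl1: tbl 0x21, slot 4 ⇒ 0x24007 (P1/RW1/US1/PS0)
  lvl2: tbl 0x24, slot 13 ⇒ 0x28007 (P1/RW1/US1/PS0)
  ✓ 0x285D3  — 3 lookups

Access #0 PA: 0x285D3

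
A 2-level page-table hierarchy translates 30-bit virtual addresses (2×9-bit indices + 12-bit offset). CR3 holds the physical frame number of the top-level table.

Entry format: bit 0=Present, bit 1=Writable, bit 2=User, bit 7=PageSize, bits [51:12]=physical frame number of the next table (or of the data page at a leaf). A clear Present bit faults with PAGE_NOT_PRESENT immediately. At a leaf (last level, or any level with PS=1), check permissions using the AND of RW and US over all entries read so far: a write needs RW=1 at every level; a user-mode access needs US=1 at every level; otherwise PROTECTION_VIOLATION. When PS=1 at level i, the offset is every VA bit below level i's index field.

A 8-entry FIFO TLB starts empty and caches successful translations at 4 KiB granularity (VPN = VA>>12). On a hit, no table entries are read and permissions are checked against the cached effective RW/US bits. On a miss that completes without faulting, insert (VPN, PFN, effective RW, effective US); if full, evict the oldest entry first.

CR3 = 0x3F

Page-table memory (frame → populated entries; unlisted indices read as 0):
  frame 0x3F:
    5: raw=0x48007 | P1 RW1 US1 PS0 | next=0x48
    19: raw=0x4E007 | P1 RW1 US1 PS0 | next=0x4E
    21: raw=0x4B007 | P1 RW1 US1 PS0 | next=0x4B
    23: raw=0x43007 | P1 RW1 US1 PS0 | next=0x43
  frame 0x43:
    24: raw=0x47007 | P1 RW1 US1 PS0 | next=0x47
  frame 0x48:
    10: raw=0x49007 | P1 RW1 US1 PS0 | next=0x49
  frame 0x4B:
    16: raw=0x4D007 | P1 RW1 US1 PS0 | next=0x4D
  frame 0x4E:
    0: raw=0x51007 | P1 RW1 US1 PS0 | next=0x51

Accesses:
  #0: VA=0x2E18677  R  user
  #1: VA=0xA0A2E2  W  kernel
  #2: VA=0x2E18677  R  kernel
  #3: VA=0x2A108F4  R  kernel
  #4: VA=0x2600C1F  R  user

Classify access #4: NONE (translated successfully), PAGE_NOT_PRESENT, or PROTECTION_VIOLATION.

Walk each access:
#0 VA=0x2E18677 (r,user):
  [0] read 0x3F idx=23: raw=0x43007 flags P=1 W=1 U=1 S=0
  [1] read 0x43 idx=24: raw=0x47007 flags P=1 W=1 U=1 S=0
  ⇒ phys 0x47677  [2 reads]
#1 VA=0xA0A2E2 (w,kernel):
  [0] read 0x3F idx=5: raw=0x48007 flags P=1 W=1 U=1 S=0
  [1] read 0x48 idx=10: raw=0x49007 flags P=1 W=1 U=1 S=0
  ⇒ phys 0x492E2  [2 reads]
#2 VA=0x2E18677 (r,kernel):
  TLB hit vpn=0x2E18 → PA=0x47677
#3 VA=0x2A108F4 (r,kernel):
  [0] read 0x3F idx=21: raw=0x4B007 flags P=1 W=1 U=1 S=0
  [1] read 0x4B idx=16: raw=0x4D007 flags P=1 W=1 U=1 S=0
  ⇒ phys 0x4D8F4  [2 reads]
#4 VA=0x2600C1F (r,user):
  [0] read 0x3F idx=19: raw=0x4E007 flags P=1 W=1 U=1 S=0
  [1] read 0x4E idx=0: raw=0x51007 flags P=1 W=1 U=1 S=0
  ⇒ phys 0x51C1F  [2 reads]

Access #4 fault: NONE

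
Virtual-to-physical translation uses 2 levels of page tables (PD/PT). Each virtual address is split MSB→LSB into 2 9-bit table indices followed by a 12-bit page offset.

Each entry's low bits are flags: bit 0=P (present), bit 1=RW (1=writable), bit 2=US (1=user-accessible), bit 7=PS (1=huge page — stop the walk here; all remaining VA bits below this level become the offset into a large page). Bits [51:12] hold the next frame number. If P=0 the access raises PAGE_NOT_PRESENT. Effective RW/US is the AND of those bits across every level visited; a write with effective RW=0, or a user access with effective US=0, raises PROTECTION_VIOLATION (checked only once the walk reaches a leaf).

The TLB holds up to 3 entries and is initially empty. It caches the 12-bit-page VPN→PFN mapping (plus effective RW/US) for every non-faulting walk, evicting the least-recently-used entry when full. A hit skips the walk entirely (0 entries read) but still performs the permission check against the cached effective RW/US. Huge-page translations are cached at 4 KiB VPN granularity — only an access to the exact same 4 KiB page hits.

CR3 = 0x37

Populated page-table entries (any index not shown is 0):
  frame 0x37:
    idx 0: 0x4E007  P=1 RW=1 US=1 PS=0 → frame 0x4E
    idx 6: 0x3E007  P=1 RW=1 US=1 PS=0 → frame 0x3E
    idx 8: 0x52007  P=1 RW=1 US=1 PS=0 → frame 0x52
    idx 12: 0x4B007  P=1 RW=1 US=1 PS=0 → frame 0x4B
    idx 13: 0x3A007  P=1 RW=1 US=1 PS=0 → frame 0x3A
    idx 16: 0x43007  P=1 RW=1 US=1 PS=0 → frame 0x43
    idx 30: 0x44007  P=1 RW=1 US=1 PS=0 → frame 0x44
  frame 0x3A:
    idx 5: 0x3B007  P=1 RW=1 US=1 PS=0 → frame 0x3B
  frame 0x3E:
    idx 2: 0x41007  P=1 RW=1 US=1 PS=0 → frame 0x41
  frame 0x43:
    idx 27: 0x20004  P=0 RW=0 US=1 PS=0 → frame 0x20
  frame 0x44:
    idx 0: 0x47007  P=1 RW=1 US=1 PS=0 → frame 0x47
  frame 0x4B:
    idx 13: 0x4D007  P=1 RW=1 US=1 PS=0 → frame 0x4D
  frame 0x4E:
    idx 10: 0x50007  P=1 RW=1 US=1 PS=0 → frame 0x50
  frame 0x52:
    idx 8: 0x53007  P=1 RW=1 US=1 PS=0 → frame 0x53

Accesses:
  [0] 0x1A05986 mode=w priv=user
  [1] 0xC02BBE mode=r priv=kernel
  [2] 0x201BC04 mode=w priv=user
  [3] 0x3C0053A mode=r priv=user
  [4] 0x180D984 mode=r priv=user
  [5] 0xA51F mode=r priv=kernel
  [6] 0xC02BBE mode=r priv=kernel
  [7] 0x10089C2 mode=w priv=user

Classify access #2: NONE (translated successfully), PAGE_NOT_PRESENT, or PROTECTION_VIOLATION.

Per-access translation:
#0 VA=0x1A05986 (w,user):
  L0: frame=0x37 idx=13 entry=0x3A007 [P=1 RW=1 US=1 PS=0]
  L1: frame=0x3A idx=5 entry=0x3B007 [P=1 RW=1 US=1 PS=0]
  ✓ 0x3B986  — 2 lookups
#1 VA=0xC02BBE (r,kernel):
  L0: frame=0x37 idx=6 entry=0x3E007 [P=1 RW=1 US=1 PS=0]
  L1: frame=0x3E idx=2 entry=0x41007 [P=1 RW=1 US=1 PS=0]
  ✓ 0x41BBE  — 2 lookups
#2 VA=0x201BC04 (w,user):
  L0: frame=0x37 idx=16 entry=0x43007 [P=1 RW=1 US=1 PS=0]
  L1: frame=0x43 idx=27 entry=0x20004 [P=0 RW=0 US=1 PS=0]
  → PAGE_NOT_PRESENT  (2 entries read)
#3 VA=0x3C0053A (r,user):
  L0: frame=0x37 idx=30 entry=0x44007 [P=1 RW=1 US=1 PS=0]
  L1: frame=0x44 idx=0 entry=0x47007 [P=1 RW=1 US=1 PS=0]
  ✓ 0x4753A  — 2 lookups
#4 VA=0x180D984 (r,user):
  L0: frame=0x37 idx=12 entry=0x4B007 [P=1 RW=1 US=1 PS=0]
  L1: frame=0x4B idx=13 entry=0x4D007 [P=1 RW=1 US=1 PS=0]
  ✓ 0x4D984  — 2 lookups
#5 VA=0xA51F (r,kernel):
  L0: frame=0x37 idx=0 entry=0x4E007 [P=1 RW=1 US=1 PS=0]
  L1: frame=0x4E idx=10 entry=0x50007 [P=1 RW=1 US=1 PS=0]
  ✓ 0x5051F  — 2 lookups
#6 VA=0xC02BBE (r,kernel):
  L0: frame=0x37 idx=6 entry=0x3E007 [P=1 RW=1 US=1 PS=0]
  L1: frame=0x3E idx=2 entry=0x41007 [P=1 RW=1 US=1 PS=0]
  ✓ 0x41BBE  — 2 lookups
#7 VA=0x10089C2 (w,user):
  L0: frame=0x37 idx=8 entry=0x52007 [P=1 RW=1 US=1 PS=0]
  L1: frame=0x52 idx=8 entry=0x53007 [P=1 RW=1 US=1 PS=0]
  ✓ 0x539C2  — 2 lookups

Access #2 fault: PAGE_NOT_PRESENT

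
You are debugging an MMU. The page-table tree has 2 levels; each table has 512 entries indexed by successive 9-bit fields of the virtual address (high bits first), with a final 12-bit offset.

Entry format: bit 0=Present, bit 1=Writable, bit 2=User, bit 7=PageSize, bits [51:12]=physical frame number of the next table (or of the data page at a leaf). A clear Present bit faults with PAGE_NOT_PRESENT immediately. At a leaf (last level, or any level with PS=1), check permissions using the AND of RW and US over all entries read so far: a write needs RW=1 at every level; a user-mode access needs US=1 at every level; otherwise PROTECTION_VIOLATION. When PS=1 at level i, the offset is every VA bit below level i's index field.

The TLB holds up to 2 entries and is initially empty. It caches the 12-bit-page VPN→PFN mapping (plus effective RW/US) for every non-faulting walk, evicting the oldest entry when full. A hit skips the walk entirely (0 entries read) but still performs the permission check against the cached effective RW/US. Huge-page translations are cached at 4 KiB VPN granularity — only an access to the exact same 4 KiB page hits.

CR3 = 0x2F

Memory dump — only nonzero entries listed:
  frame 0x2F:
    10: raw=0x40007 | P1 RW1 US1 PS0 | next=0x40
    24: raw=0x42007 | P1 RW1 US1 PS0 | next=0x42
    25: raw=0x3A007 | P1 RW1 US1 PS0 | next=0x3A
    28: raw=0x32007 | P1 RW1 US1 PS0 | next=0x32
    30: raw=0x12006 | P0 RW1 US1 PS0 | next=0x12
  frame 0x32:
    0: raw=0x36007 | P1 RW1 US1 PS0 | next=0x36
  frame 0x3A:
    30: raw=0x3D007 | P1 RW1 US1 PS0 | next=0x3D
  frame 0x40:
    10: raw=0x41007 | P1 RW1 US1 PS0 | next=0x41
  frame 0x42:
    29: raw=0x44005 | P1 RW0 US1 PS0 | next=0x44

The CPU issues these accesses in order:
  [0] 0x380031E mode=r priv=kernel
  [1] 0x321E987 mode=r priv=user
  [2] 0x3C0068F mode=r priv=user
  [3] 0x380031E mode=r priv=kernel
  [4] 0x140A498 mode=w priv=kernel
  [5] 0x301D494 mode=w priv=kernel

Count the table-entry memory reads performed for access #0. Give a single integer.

Per-access translation:
#0 VA=0x380031E (r,kernel):
  lvl0: tbl 0x2F, slot 28 ⇒ 0x32007 (P1/RW1/US1/PS0)
  lvl1: tbl 0x32, slot 0 ⇒ 0x36007 (P1/RW1/US1/PS0)
  ✓ 0x3631E  — 2 lookups
#1 VA=0x321E987 (r,user):
  lvl0: tbl 0x2F, slot 25 ⇒ 0x3A007 (P1/RW1/US1/PS0)
  lvl1: tbl 0x3A, slot 30 ⇒ 0x3D007 (P1/RW1/US1/PS0)
  ✓ 0x3D987  — 2 lookups
#2 VA=0x3C0068F (r,user):
  lvl0: tbl 0x2F, slot 30 ⇒ 0x12006 (P0/RW1/US1/PS0)
  ⇒ fault: PAGE_NOT_PRESENT  — 1 lookups
#3 VA=0x380031E (r,kernel):
  TLB hit vpn=0x3800 → PA=0x3631E
#4 VA=0x140A498 (w,kernel):
  lvl0: tbl 0x2F, slot 10 ⇒ 0x40007 (P1/RW1/US1/PS0)
  lvl1: tbl 0x40, slot 10 ⇒ 0x41007 (P1/RW1/US1/PS0)
  ✓ 0x41498  — 2 lookups
#5 VA=0x301D494 (w,kernel):
  lvl0: tbl 0x2F, slot 24 ⇒ 0x42007 (P1/RW1/US1/PS0)
  lvl1: tbl 0x42, slot 29 ⇒ 0x44005 (P1/RW0/US1/PS0)
  ⇒ fault: PROTECTION_VIOLATION  — 2 lookups

Entries read for #0: 2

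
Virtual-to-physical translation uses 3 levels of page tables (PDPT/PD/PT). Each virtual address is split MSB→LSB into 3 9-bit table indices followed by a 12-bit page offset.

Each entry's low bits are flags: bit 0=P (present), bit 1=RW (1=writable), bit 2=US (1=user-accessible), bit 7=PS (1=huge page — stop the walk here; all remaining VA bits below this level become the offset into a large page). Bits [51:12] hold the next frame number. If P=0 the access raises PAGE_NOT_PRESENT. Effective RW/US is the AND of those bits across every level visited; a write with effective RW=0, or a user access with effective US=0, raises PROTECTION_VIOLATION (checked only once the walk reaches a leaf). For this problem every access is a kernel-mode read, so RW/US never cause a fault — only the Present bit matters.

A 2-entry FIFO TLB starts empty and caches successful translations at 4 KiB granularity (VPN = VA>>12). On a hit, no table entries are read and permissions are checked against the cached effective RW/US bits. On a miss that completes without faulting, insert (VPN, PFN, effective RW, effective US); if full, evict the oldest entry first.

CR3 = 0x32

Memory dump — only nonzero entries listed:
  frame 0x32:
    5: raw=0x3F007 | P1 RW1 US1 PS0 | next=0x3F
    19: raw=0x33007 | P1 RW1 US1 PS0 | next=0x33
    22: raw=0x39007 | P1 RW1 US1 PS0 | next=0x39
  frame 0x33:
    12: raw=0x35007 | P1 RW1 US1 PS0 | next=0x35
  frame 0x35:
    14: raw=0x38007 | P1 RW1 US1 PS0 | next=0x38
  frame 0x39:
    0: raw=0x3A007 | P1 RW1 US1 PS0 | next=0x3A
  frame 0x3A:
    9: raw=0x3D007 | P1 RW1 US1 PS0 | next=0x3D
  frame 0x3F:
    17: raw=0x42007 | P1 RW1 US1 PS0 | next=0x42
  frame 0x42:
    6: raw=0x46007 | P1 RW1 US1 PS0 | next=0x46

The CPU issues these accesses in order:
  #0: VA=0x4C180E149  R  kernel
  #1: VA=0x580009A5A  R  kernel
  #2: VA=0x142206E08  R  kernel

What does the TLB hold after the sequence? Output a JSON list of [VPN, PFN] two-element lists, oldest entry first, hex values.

Per-access translation:
#0 VA=0x4C180E149 (r,kernel):
  [0] read 0x32 idx=19: raw=0x33007 flags P=1 W=1 U=1 S=0
  [1] read 0x33 idx=12: raw=0x35007 flags P=1 W=1 U=1 S=0
  [2] read 0x35 idx=14: raw=0x38007 flags P=1 W=1 U=1 S=0
  ✓ 0x38149  — 3 lookups
#1 VA=0x580009A5A (r,kernel):
  [0] read 0x32 idx=22: raw=0x39007 flags P=1 W=1 U=1 S=0
  [1] read 0x39 idx=0: raw=0x3A007 flags P=1 W=1 U=1 S=0
  [2] read 0x3A idx=9: raw=0x3D007 flags P=1 W=1 U=1 S=0
  ✓ 0x3DA5A  — 3 lookups
#2 VA=0x142206E08 (r,kernel):
  [0] read 0x32 idx=5: raw=0x3F007 flags P=1 W=1 U=1 S=0
  [1] read 0x3F idx=17: raw=0x42007 flags P=1 W=1 U=1 S=0
  [2] read 0x42 idx=6: raw=0x46007 flags P=1 W=1 U=1 S=0
  ✓ 0x46E08  — 3 lookups

TLB: [["0x580009", "0x3D"], ["0x142206", "0x46"]]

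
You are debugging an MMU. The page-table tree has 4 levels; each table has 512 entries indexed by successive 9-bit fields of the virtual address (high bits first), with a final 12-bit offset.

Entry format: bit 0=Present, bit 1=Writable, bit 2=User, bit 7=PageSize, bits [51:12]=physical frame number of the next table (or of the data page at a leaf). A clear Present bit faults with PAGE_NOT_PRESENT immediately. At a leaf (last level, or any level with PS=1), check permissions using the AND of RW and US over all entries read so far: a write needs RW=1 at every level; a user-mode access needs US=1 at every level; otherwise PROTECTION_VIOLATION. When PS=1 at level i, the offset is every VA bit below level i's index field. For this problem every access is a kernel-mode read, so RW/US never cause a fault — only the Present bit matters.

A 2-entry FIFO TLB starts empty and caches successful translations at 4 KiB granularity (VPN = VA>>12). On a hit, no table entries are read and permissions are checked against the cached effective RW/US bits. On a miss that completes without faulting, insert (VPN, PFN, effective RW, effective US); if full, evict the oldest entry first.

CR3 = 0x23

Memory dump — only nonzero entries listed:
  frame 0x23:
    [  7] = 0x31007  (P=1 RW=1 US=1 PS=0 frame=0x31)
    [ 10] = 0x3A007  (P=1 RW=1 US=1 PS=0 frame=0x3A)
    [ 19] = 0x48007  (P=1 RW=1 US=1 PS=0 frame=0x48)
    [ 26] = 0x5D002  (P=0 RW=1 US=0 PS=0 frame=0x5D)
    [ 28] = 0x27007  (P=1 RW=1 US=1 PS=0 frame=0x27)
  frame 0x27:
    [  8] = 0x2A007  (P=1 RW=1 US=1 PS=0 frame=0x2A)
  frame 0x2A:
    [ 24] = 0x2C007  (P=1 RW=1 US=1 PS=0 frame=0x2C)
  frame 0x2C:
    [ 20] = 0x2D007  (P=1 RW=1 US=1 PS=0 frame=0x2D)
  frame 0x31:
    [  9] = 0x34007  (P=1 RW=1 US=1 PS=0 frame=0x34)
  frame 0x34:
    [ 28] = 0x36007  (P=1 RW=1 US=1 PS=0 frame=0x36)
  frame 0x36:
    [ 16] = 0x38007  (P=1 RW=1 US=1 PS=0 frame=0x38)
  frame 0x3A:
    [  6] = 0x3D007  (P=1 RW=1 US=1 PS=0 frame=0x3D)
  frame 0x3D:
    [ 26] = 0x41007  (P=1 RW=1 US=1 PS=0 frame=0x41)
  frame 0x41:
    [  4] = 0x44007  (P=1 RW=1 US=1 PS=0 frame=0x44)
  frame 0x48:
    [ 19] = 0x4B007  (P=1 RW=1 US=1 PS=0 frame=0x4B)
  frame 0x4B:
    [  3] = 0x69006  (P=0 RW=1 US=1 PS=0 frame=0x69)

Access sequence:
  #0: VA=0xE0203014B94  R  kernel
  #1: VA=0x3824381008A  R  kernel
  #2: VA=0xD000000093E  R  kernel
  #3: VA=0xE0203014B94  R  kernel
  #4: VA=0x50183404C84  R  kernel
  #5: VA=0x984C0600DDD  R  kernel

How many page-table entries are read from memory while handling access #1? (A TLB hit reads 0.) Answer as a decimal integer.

Trace:
#0 VA=0xE0203014B94 (r,kernel):
  [0] read 0x23 idx=28: raw=0x27007 flags P=1 W=1 U=1 S=0
  [1] read 0x27 idx=8: raw=0x2A007 flags P=1 W=1 U=1 S=0
  [2] read 0x2A idx=24: raw=0x2C007 flags P=1 W=1 U=1 S=0
  [3] read 0x2C idx=20: raw=0x2D007 flags P=1 W=1 U=1 S=0
  → PA=0x2DB94  (4 entries read)
#1 VA=0x3824381008A (r,kernel):
  [0] read 0x23 idx=7: raw=0x31007 flags P=1 W=1 U=1 S=0
  [1] read 0x31 idx=9: raw=0x34007 flags P=1 W=1 U=1 S=0
  [2] read 0x34 idx=28: raw=0x36007 flags P=1 W=1 U=1 S=0
  [3] read 0x36 idx=16: raw=0x38007 flags P=1 W=1 U=1 S=0
  → PA=0x3808A  (4 entries read)
#2 VA=0xD000000093E (r,kernel):
  [0] read 0x23 idx=26: raw=0x5D002 flags P=0 W=1 U=0 S=0
  ⇒ fault: PAGE_NOT_PRESENT  — 1 lookups
#3 VA=0xE0203014B94 (r,kernel):
  TLB hit vpn=0xE0203014 → PA=0x2DB94
#4 VA=0x50183404C84 (r,kernel):
  [0] read 0x23 idx=10: raw=0x3A007 flags P=1 W=1 U=1 S=0
  [1] read 0x3A idx=6: raw=0x3D007 flags P=1 W=1 U=1 S=0
  [2] read 0x3D idx=26: raw=0x41007 flags P=1 W=1 U=1 S=0
  [3] read 0x41 idx=4: raw=0x44007 flags P=1 W=1 U=1 S=0
  → PA=0x44C84  (4 entries read)
#5 VA=0x984C0600DDD (r,kernel):
  [0] read 0x23 idx=19: raw=0x48007 flags P=1 W=1 U=1 S=0
  [1] read 0x48 idx=19: raw=0x4B007 flags P=1 W=1 U=1 S=0
  [2] read 0x4B idx=3: raw=0x69006 flags P=0 W=1 U=1 S=0
  ⇒ fault: PAGE_NOT_PRESENT  — 3 lookups

Entries read for #1: 4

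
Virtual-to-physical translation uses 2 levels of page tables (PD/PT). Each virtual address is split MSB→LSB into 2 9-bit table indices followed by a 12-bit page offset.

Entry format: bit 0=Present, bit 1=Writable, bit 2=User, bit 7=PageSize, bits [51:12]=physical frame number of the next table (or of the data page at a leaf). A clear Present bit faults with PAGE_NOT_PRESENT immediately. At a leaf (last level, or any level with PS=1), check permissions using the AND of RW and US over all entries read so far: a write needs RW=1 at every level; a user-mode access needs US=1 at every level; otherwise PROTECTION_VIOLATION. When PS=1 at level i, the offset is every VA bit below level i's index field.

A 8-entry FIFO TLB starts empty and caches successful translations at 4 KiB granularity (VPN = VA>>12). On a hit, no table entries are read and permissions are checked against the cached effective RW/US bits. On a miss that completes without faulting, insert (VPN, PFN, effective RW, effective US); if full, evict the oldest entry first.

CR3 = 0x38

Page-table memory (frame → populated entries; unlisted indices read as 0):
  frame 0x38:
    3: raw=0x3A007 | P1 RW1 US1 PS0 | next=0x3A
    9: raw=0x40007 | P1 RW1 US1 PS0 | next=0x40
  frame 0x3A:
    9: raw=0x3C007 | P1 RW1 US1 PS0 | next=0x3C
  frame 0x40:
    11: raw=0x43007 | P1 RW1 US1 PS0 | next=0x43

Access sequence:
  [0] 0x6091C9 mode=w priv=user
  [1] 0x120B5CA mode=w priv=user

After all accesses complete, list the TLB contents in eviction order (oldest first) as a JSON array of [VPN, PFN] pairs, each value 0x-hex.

Walk each access:
#0 VA=0x6091C9 (w,user):
  L0 @0x38[3] → 0x3A007  P=1,RW=1,US=1,PS=0
  L1 @0x3A[9] → 0x3C007  P=1,RW=1,US=1,PS=0
  ✓ 0x3C1C9  — 2 lookups
#1 VA=0x120B5CA (w,user):
  L0 @0x38[9] → 0x40007  P=1,RW=1,US=1,PS=0
  L1 @0x40[11] → 0x43007  P=1,RW=1,US=1,PS=0
  ✓ 0x435CA  — 2 lookups

TLB: [["0x609", "0x3C"], ["0x120B", "0x43"]]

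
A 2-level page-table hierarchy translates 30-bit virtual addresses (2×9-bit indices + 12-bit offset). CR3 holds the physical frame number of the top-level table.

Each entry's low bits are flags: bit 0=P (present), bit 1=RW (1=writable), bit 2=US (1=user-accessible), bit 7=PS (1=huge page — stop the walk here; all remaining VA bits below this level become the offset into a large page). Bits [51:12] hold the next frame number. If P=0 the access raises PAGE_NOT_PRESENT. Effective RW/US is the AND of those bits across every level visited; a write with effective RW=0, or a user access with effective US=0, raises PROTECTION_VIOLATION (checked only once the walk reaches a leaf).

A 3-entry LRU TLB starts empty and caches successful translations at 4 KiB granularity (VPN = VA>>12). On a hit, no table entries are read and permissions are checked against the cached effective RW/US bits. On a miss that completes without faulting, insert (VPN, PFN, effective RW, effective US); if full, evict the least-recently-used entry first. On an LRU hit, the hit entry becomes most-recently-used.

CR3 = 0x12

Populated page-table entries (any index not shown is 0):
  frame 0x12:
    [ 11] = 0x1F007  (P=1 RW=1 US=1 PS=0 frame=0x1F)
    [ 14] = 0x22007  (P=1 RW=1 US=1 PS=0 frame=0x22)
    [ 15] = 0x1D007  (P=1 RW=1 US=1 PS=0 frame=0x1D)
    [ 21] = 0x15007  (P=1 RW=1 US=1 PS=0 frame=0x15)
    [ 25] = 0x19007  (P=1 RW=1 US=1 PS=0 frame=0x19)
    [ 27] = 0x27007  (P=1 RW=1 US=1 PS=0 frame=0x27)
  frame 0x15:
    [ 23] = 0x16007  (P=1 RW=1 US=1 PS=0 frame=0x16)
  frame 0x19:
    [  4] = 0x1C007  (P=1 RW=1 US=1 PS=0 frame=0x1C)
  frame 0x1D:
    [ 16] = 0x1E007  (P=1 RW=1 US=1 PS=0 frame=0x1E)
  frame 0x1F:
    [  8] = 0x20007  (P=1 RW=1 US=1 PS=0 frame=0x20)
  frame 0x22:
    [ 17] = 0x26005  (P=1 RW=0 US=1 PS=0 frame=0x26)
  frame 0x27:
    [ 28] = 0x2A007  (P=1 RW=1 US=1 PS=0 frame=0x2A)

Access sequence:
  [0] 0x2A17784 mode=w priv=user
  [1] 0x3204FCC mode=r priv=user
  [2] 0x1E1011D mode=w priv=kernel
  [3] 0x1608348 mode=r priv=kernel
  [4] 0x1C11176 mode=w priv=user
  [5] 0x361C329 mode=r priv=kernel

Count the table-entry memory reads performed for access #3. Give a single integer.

Walk each access:
#0 VA=0x2A17784 (w,user):
  lvl0: tbl 0x12, slot 21 ⇒ 0x15007 (P1/RW1/US1/PS0)
  lvl1: tbl 0x15, slot 23 ⇒ 0x16007 (P1/RW1/US1/PS0)
  → PA=0x16784  (2 entries read)
#1 VA=0x3204FCC (r,user):
  lvl0: tbl 0x12, slot 25 ⇒ 0x19007 (P1/RW1/US1/PS0)
  lvl1: tbl 0x19, slot 4 ⇒ 0x1C007 (P1/RW1/US1/PS0)
  → PA=0x1CFCC  (2 entries read)
#2 VA=0x1E1011D (w,kernel):
  lvl0: tbl 0x12, slot 15 ⇒ 0x1D007 (P1/RW1/US1/PS0)
  lvl1: tbl 0x1D, slot 16 ⇒ 0x1E007 (P1/RW1/US1/PS0)
  → PA=0x1E11D  (2 entries read)
#3 VA=0x1608348 (r,kernel):
  lvl0: tbl 0x12, slot 11 ⇒ 0x1F007 (P1/RW1/US1/PS0)
  lvl1: tbl 0x1F, slot 8 ⇒ 0x20007 (P1/RW1/US1/PS0)
  → PA=0x20348  (2 entries read)
#4 VA=0x1C11176 (w,user):
  lvl0: tbl 0x12, slot 14 ⇒ 0x22007 (P1/RW1/US1/PS0)
  lvl1: tbl 0x22, slot 17 ⇒ 0x26005 (P1/RW0/US1/PS0)
  ⇒ fault: PROTECTION_VIOLATION  — 2 lookups
#5 VA=0x361C329 (r,kernel):
  lvl0: tbl 0x12, slot 27 ⇒ 0x27007 (P1/RW1/US1/PS0)
  lvl1: tbl 0x27, slot 28 ⇒ 0x2A007 (P1/RW1/US1/PS0)
  → PA=0x2A329  (2 entries read)

Entries read for #3: 2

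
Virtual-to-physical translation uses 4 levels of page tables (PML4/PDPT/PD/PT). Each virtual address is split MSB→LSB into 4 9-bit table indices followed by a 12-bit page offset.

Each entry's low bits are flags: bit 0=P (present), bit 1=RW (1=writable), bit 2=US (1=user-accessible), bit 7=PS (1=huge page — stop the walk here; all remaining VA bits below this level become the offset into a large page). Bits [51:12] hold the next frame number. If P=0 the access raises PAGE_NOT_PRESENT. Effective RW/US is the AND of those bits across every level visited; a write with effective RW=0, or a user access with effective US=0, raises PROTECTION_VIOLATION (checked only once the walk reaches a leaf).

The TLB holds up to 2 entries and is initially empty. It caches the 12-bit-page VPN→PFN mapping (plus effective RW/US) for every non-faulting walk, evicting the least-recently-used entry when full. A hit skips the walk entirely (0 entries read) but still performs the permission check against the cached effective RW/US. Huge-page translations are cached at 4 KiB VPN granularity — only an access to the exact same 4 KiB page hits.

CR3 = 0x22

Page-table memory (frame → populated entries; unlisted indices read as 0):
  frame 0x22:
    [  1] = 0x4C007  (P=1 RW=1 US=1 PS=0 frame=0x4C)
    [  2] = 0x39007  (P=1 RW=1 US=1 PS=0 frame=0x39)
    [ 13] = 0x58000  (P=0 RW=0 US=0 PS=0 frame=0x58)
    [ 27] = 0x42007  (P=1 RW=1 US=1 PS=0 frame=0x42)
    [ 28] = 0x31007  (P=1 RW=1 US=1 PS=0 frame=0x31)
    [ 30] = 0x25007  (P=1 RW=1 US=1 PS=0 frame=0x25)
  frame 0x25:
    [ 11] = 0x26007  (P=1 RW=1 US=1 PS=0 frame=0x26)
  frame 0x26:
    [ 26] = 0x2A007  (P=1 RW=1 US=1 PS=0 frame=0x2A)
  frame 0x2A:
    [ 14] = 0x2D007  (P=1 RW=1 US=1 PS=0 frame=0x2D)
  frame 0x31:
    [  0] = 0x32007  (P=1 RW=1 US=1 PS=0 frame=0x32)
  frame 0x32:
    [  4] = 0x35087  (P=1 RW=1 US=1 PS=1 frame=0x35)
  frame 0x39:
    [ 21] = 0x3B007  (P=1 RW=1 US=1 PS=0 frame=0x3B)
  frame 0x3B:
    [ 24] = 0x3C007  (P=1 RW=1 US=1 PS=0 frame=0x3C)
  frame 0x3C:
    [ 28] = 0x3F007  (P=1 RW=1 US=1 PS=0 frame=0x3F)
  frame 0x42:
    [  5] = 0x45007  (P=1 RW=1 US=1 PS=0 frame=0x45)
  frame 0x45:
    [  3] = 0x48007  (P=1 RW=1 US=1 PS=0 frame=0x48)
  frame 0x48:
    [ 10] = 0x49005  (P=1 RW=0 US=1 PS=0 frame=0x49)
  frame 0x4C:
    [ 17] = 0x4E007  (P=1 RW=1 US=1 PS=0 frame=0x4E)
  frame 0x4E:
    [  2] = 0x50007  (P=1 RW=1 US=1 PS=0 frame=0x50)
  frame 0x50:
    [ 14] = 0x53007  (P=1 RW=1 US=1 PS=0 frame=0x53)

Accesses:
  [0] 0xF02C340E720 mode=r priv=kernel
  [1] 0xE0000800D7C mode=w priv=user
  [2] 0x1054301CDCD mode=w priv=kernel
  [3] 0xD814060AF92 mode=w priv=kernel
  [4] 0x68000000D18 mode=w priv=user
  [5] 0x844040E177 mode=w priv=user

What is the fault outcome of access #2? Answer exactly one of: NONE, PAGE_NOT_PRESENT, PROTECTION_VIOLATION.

Per-access translation:
#0 VA=0xF02C340E720 (r,kernel):
  lvl0: tbl 0x22, slot 30 ⇒ 0x25007 (P1/RW1/US1/PS0)
  lvl1: tbl 0x25, slot 11 ⇒ 0x26007 (P1/RW1/US1/PS0)
  lvl2: tbl 0x26, slot 26 ⇒ 0x2A007 (P1/RW1/US1/PS0)
  lvl3: tbl 0x2A, slot 14 ⇒ 0x2D007 (P1/RW1/US1/PS0)
  ✓ 0x2D720  — 4 lookups
#1 VA=0xE0000800D7C (w,user):
  lvl0: tbl 0x22, slot 28 ⇒ 0x31007 (P1/RW1/US1/PS0)
  lvl1: tbl 0x31, slot 0 ⇒ 0x32007 (P1/RW1/US1/PS0)
  lvl2: tbl 0x32, slot 4 ⇒ 0x35087 (P1/RW1/US1/PS1)
  ✓ 0x35D7C (huge @L2)  — 3 lookups
#2 VA=0x1054301CDCD (w,kernel):
  lvl0: tbl 0x22, slot 2 ⇒ 0x39007 (P1/RW1/US1/PS0)
  lvl1: tbl 0x39, slot 21 ⇒ 0x3B007 (P1/RW1/US1/PS0)
  lvl2: tbl 0x3B, slot 24 ⇒ 0x3C007 (P1/RW1/US1/PS0)
  lvl3: tbl 0x3C, slot 28 ⇒ 0x3F007 (P1/RW1/US1/PS0)
  ✓ 0x3FDCD  — 4 lookups
#3 VA=0xD814060AF92 (w,kernel):
  lvl0: tbl 0x22, slot 27 ⇒ 0x42007 (P1/RW1/US1/PS0)
  lvl1: tbl 0x42, slot 5 ⇒ 0x45007 (P1/RW1/US1/PS0)
  lvl2: tbl 0x45, slot 3 ⇒ 0x48007 (P1/RW1/US1/PS0)
  lvl3: tbl 0x48, slot 10 ⇒ 0x49005 (P1/RW0/US1/PS0)
  ⇒ fault: PROTECTION_VIOLATION  — 4 lookups
#4 VA=0x68000000D18 (w,user):
  lvl0: tbl 0x22, slot 13 ⇒ 0x58000 (P0/RW0/US0/PS0)
  ⇒ fault: PAGE_NOT_PRESENT  — 1 lookups
#5 VA=0x844040E177 (w,user):
  lvl0: tbl 0x22, slot 1 ⇒ 0x4C007 (P1/RW1/US1/PS0)
  lvl1: tbl 0x4C, slot 17 ⇒ 0x4E007 (P1/RW1/US1/PS0)
  lvl2: tbl 0x4E, slot 2 ⇒ 0x50007 (P1/RW1/US1/PS0)
  lvl3: tbl 0x50, slot 14 ⇒ 0x53007 (P1/RW1/US1/PS0)
  ✓ 0x53177  — 4 lookups

Access #2 fault: NONE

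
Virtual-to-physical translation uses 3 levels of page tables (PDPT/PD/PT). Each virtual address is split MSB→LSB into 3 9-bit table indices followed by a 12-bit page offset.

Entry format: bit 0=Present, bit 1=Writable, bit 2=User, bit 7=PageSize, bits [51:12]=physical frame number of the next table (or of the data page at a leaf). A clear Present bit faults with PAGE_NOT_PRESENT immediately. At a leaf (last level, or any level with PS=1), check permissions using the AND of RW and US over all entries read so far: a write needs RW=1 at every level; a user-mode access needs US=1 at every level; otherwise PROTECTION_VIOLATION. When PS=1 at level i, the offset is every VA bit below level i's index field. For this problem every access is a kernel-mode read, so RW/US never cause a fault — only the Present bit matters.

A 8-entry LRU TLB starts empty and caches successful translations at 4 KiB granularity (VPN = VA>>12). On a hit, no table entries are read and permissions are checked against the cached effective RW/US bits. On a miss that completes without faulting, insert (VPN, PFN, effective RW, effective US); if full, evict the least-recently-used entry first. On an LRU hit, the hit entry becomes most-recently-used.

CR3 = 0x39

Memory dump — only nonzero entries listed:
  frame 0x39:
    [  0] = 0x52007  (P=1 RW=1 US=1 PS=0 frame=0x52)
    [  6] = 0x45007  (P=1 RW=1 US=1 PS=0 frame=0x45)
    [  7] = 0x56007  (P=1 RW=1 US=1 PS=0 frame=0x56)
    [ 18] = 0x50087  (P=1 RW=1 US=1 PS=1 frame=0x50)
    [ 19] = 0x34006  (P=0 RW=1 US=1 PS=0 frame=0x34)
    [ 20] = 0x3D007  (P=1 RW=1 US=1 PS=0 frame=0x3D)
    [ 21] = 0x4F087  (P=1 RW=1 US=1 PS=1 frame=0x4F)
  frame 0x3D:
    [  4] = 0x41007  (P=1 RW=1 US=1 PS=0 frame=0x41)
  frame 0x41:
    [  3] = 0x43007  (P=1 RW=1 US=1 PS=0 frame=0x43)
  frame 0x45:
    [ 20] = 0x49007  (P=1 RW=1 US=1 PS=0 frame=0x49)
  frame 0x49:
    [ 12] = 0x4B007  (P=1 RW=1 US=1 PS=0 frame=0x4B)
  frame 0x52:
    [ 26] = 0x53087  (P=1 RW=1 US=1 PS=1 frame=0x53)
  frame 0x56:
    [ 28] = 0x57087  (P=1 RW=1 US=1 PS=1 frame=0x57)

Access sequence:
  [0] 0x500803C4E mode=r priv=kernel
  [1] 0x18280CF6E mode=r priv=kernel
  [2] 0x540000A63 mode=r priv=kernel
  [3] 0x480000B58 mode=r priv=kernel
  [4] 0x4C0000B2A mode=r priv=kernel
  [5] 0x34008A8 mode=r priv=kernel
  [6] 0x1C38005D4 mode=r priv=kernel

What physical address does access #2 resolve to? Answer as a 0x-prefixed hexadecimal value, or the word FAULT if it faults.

Trace:
#0 VA=0x500803C4E (r,kernel):
  [0] read 0x39 idx=20: raw=0x3D007 flags P=1 W=1 U=1 S=0
  [1] read 0x3D idx=4: raw=0x41007 flags P=1 W=1 U=1 S=0
  [2] read 0x41 idx=3: raw=0x43007 flags P=1 W=1 U=1 S=0
  → PA=0x43C4E  (3 entries read)
#1 VA=0x18280CF6E (r,kernel):
  [0] read 0x39 idx=6: raw=0x45007 flags P=1 W=1 U=1 S=0
  [1] read 0x45 idx=20: raw=0x49007 flags P=1 W=1 U=1 S=0
  [2] read 0x49 idx=12: raw=0x4B007 flags P=1 W=1 U=1 S=0
  → PA=0x4BF6E  (3 entries read)
#2 VA=0x540000A63 (r,kernel):
  [0] read 0x39 idx=21: raw=0x4F087 flags P=1 W=1 U=1 S=1
  → PA=0x4FA63 (huge @L0)  (1 entries read)
#3 VA=0x480000B58 (r,kernel):
  [0] read 0x39 idx=18: raw=0x50087 flags P=1 W=1 U=1 S=1
  → PA=0x50B58 (huge @L0)  (1 entries read)
#4 VA=0x4C0000B2A (r,kernel):
  [0] read 0x39 idx=19: raw=0x34006 flags P=0 W=1 U=1 S=0
  ⇒ fault: PAGE_NOT_PRESENT  — 1 lookups
#5 VA=0x34008A8 (r,kernel):
  [0] read 0x39 idx=0: raw=0x52007 flags P=1 W=1 U=1 S=0
  [1] read 0x52 idx=26: raw=0x53087 flags P=1 W=1 U=1 S=1
  → PA=0x538A8 (huge @L1)  (2 entries read)
#6 VA=0x1C38005D4 (r,kernel):
  [0] read 0x39 idx=7: raw=0x56007 flags P=1 W=1 U=1 S=0
  [1] read 0x56 idx=28: raw=0x57087 flags P=1 W=1 U=1 S=1
  → PA=0x575D4 (huge @L1)  (2 entries read)

Access #2 PA: 0x4FA63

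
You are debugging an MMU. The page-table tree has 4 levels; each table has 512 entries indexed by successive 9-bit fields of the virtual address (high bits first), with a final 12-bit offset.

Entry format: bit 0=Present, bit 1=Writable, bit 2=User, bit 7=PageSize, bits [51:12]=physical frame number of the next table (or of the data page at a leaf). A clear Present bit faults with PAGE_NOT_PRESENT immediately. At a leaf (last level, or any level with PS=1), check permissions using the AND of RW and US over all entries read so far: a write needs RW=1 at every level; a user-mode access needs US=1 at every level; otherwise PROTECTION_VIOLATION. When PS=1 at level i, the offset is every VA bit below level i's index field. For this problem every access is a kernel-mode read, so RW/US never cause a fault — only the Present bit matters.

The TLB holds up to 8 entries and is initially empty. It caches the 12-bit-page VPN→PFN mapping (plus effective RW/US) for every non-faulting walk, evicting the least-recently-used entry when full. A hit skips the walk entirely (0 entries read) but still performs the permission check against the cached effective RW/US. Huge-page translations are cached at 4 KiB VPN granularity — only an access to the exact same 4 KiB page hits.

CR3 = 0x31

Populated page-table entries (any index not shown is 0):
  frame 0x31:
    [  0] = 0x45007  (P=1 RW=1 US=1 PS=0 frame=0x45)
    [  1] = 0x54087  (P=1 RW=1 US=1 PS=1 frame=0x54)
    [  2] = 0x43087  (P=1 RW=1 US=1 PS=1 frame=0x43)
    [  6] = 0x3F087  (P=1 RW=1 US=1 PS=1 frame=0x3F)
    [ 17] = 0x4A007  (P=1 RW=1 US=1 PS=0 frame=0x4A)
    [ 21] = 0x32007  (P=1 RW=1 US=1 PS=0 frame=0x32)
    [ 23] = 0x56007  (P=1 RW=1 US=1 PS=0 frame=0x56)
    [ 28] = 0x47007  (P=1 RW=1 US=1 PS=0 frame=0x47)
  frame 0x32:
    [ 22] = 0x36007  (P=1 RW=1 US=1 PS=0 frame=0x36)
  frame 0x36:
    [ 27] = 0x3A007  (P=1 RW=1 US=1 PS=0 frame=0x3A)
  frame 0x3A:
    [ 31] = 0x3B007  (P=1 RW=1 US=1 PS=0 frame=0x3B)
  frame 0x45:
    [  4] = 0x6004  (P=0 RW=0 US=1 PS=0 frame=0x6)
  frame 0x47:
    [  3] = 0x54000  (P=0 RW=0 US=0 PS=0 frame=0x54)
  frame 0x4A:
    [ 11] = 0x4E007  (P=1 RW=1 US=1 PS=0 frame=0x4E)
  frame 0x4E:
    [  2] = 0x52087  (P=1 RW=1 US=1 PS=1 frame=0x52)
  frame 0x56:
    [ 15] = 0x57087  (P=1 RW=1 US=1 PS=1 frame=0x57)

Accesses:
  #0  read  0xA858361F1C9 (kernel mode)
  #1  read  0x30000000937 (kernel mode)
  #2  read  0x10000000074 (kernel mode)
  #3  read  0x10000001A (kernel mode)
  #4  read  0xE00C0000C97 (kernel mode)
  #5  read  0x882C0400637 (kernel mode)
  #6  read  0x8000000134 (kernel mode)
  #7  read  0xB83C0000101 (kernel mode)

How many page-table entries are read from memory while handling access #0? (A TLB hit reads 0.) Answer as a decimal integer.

Walk each access:
#0 VA=0xA858361F1C9 (r,kernel):
  lvl0: tbl 0x31, slot 21 ⇒ 0x32007 (P1/RW1/US1/PS0)
  lvl1: tbl 0x32, slot 22 ⇒ 0x36007 (P1/RW1/US1/PS0)
  lvl2: tbl 0x36, slot 27 ⇒ 0x3A007 (P1/RW1/US1/PS0)
  lvl3: tbl 0x3A, slot 31 ⇒ 0x3B007 (P1/RW1/US1/PS0)
  ⇒ phys 0x3B1C9  [4 reads]
#1 VA=0x30000000937 (r,kernel):
  lvl0: tbl 0x31, slot 6 ⇒ 0x3F087 (P1/RW1/US1/PS1)
  ⇒ phys 0x3F937 (huge @L0)  [1 reads]
#2 VA=0x10000000074 (r,kernel):
  lvl0: tbl 0x31, slot 2 ⇒ 0x43087 (P1/RW1/US1/PS1)
  ⇒ phys 0x43074 (huge @L0)  [1 reads]
#3 VA=0x10000001A (r,kernel):
  lvl0: tbl 0x31, slot 0 ⇒ 0x45007 (P1/RW1/US1/PS0)
  lvl1: tbl 0x45, slot 4 ⇒ 0x6004 (P0/RW0/US1/PS0)
  ✗ PAGE_NOT_PRESENT  [2 reads]
#4 VA=0xE00C0000C97 (r,kernel):
  lvl0: tbl 0x31, slot 28 ⇒ 0x47007 (P1/RW1/US1/PS0)
  lvl1: tbl 0x47, slot 3 ⇒ 0x54000 (P0/RW0/US0/PS0)
  ✗ PAGE_NOT_PRESENT  [2 reads]
#5 VA=0x882C0400637 (r,kernel):
  lvl0: tbl 0x31, slot 17 ⇒ 0x4A007 (P1/RW1/US1/PS0)
  lvl1: tbl 0x4A, slot 11 ⇒ 0x4E007 (P1/RW1/US1/PS0)
  lvl2: tbl 0x4E, slot 2 ⇒ 0x52087 (P1/RW1/US1/PS1)
  ⇒ phys 0x52637 (huge @L2)  [3 reads]
#6 VA=0x8000000134 (r,kernel):
  lvl0: tbl 0x31, slot 1 ⇒ 0x54087 (P1/RW1/US1/PS1)
  ⇒ phys 0x54134 (huge @L0)  [1 reads]
#7 VA=0xB83C0000101 (r,kernel):
  lvl0: tbl 0x31, slot 23 ⇒ 0x56007 (P1/RW1/US1/PS0)
  lvl1: tbl 0x56, slot 15 ⇒ 0x57087 (P1/RW1/US1/PS1)
  ⇒ phys 0x57101 (huge @L1)  [2 reads]

Entries read for #0: 4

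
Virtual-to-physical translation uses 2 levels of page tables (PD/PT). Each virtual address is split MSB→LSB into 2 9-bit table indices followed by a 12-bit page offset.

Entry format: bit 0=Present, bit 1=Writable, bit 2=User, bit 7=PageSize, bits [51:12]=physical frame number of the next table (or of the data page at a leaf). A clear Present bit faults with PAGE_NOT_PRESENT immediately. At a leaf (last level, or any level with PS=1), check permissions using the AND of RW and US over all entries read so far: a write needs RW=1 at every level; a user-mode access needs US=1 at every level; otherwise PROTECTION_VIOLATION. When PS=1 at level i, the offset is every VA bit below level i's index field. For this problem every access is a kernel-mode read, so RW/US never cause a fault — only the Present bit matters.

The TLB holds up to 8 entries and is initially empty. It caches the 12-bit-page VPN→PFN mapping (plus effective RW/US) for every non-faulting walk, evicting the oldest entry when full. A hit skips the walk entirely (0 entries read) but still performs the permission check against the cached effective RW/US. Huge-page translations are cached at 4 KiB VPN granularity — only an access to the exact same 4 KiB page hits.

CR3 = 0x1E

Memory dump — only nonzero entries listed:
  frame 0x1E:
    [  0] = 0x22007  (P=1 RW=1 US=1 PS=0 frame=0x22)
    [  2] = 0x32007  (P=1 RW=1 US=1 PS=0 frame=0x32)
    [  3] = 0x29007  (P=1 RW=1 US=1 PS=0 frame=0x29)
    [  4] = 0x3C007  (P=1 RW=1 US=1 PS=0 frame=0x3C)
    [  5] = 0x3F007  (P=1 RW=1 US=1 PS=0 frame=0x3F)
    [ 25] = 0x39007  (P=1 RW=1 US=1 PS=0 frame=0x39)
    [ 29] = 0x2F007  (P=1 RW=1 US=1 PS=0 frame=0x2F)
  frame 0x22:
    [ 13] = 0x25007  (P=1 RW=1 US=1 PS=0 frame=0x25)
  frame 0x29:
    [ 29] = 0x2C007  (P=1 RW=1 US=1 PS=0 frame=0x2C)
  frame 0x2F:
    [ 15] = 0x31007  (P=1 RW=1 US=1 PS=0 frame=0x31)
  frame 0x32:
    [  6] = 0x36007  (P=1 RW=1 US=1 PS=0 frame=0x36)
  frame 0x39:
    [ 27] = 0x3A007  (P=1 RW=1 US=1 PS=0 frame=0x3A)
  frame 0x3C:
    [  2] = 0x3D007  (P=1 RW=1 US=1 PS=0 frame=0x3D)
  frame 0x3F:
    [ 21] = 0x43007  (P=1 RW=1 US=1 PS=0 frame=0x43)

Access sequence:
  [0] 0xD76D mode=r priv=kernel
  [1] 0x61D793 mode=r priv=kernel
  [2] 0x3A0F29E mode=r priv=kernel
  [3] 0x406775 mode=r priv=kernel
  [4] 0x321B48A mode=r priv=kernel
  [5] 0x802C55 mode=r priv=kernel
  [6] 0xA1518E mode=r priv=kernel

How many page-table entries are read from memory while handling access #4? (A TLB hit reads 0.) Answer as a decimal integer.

Walk each access:
#0 VA=0xD76D (r,kernel):
  L0: frame=0x1E idx=0 entry=0x22007 [P=1 RW=1 US=1 PS=0]
  L1: frame=0x22 idx=13 entry=0x25007 [P=1 RW=1 US=1 PS=0]
  → PA=0x2576D  (2 entries read)
#1 VA=0x61D793 (r,kernel):
  L0: frame=0x1E idx=3 entry=0x29007 [P=1 RW=1 US=1 PS=0]
  L1: frame=0x29 idx=29 entry=0x2C007 [P=1 RW=1 US=1 PS=0]
  → PA=0x2C793  (2 entries read)
#2 VA=0x3A0F29E (r,kernel):
  L0: frame=0x1E idx=29 entry=0x2F007 [P=1 RW=1 US=1 PS=0]
  L1: frame=0x2F idx=15 entry=0x31007 [P=1 RW=1 US=1 PS=0]
  → PA=0x3129E  (2 entries read)
#3 VA=0x406775 (r,kernel):
  L0: frame=0x1E idx=2 entry=0x32007 [P=1 RW=1 US=1 PS=0]
  L1: frame=0x32 idx=6 entry=0x36007 [P=1 RW=1 US=1 PS=0]
  → PA=0x36775  (2 entries read)
#4 VA=0x321B48A (r,kernel):
  L0: frame=0x1E idx=25 entry=0x39007 [P=1 RW=1 US=1 PS=0]
  L1: frame=0x39 idx=27 entry=0x3A007 [P=1 RW=1 US=1 PS=0]
  → PA=0x3A48A  (2 entries read)
#5 VA=0x802C55 (r,kernel):
  L0: frame=0x1E idx=4 entry=0x3C007 [P=1 RW=1 US=1 PS=0]
  L1: frame=0x3C idx=2 entry=0x3D007 [P=1 RW=1 US=1 PS=0]
  → PA=0x3DC55  (2 entries read)
#6 VA=0xA1518E (r,kernel):
  L0: frame=0x1E idx=5 entry=0x3F007 [P=1 RW=1 US=1 PS=0]
  L1: frame=0x3F idx=21 entry=0x43007 [P=1 RW=1 US=1 PS=0]
  → PA=0x4318E  (2 entries read)

Entries read for #4: 2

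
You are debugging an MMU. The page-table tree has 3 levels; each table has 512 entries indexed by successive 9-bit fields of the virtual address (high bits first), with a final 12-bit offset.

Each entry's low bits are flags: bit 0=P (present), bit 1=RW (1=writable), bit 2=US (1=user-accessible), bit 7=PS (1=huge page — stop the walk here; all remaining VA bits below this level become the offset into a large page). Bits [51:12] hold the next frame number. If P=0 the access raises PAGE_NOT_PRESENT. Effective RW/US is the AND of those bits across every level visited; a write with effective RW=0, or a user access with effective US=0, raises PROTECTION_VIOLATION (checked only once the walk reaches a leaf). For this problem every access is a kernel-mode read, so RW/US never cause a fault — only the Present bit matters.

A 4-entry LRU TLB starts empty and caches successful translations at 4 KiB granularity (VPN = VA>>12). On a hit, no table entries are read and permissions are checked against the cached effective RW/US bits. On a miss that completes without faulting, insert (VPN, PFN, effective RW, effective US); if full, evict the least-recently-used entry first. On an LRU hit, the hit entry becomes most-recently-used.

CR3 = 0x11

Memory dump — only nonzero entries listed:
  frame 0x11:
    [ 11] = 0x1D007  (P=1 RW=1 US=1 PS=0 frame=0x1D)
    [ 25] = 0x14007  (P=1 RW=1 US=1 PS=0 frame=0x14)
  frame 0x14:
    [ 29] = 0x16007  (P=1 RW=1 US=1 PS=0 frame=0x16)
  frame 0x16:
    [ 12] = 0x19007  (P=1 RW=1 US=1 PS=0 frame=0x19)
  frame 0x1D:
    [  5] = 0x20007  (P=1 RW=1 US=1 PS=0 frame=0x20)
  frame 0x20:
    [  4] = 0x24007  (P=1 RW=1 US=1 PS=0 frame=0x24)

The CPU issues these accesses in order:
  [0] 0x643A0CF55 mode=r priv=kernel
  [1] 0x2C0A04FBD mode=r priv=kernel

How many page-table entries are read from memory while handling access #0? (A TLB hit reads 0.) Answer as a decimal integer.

Per-access translation:
#0 VA=0x643A0CF55 (r,kernel):
  L0: frame=0x11 idx=25 entry=0x14007 [P=1 RW=1 US=1 PS=0]
  L1: frame=0x14 idx=29 entry=0x16007 [P=1 RW=1 US=1 PS=0]
  L2: frame=0x16 idx=12 entry=0x19007 [P=1 RW=1 US=1 PS=0]
  → PA=0x19F55  (3 entries read)
#1 VA=0x2C0A04FBD (r,kernel):
  L0: frame=0x11 idx=11 entry=0x1D007 [P=1 RW=1 US=1 PS=0]
  L1: frame=0x1D idx=5 entry=0x20007 [P=1 RW=1 US=1 PS=0]
  L2: frame=0x20 idx=4 entry=0x24007 [P=1 RW=1 US=1 PS=0]
  → PA=0x24FBD  (3 entries read)

Entries read for #0: 3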